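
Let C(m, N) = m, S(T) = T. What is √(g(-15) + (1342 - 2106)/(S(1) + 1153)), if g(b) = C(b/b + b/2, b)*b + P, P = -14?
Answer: √110316630/1154 ≈ 9.1015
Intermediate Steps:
g(b) = -14 + b*(1 + b/2) (g(b) = (b/b + b/2)*b - 14 = (1 + b*(½))*b - 14 = (1 + b/2)*b - 14 = b*(1 + b/2) - 14 = -14 + b*(1 + b/2))
√(g(-15) + (1342 - 2106)/(S(1) + 1153)) = √((-14 + (½)*(-15)*(2 - 15)) + (1342 - 2106)/(1 + 1153)) = √((-14 + (½)*(-15)*(-13)) - 764/1154) = √((-14 + 195/2) - 764*1/1154) = √(167/2 - 382/577) = √(95595/1154) = √110316630/1154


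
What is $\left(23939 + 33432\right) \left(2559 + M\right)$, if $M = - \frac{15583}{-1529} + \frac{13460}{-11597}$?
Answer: $\frac{2612436973707038}{17731813} \approx 1.4733 \cdot 10^{8}$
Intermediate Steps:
$M = \frac{160135711}{17731813}$ ($M = \left(-15583\right) \left(- \frac{1}{1529}\right) + 13460 \left(- \frac{1}{11597}\right) = \frac{15583}{1529} - \frac{13460}{11597} = \frac{160135711}{17731813} \approx 9.031$)
$\left(23939 + 33432\right) \left(2559 + M\right) = \left(23939 + 33432\right) \left(2559 + \frac{160135711}{17731813}\right) = 57371 \cdot \frac{45535845178}{17731813} = \frac{2612436973707038}{17731813}$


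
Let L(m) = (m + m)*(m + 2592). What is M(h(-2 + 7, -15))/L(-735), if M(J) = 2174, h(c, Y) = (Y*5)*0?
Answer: -1087/1364895 ≈ -0.00079640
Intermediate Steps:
h(c, Y) = 0 (h(c, Y) = (5*Y)*0 = 0)
L(m) = 2*m*(2592 + m) (L(m) = (2*m)*(2592 + m) = 2*m*(2592 + m))
M(h(-2 + 7, -15))/L(-735) = 2174/((2*(-735)*(2592 - 735))) = 2174/((2*(-735)*1857)) = 2174/(-2729790) = 2174*(-1/2729790) = -1087/1364895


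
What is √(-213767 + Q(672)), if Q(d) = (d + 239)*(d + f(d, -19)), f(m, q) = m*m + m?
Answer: √412403641 ≈ 20308.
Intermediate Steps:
f(m, q) = m + m² (f(m, q) = m² + m = m + m²)
Q(d) = (239 + d)*(d + d*(1 + d)) (Q(d) = (d + 239)*(d + d*(1 + d)) = (239 + d)*(d + d*(1 + d)))
√(-213767 + Q(672)) = √(-213767 + 672*(478 + 672² + 241*672)) = √(-213767 + 672*(478 + 451584 + 161952)) = √(-213767 + 672*614014) = √(-213767 + 412617408) = √412403641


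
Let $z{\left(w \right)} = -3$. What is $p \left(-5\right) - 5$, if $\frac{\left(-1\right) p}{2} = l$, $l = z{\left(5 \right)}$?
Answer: $-35$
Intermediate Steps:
$l = -3$
$p = 6$ ($p = \left(-2\right) \left(-3\right) = 6$)
$p \left(-5\right) - 5 = 6 \left(-5\right) - 5 = -30 - 5 = -35$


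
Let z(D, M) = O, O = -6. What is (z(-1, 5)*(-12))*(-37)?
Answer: -2664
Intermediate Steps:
z(D, M) = -6
(z(-1, 5)*(-12))*(-37) = -6*(-12)*(-37) = 72*(-37) = -2664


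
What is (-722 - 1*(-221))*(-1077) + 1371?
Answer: 540948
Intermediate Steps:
(-722 - 1*(-221))*(-1077) + 1371 = (-722 + 221)*(-1077) + 1371 = -501*(-1077) + 1371 = 539577 + 1371 = 540948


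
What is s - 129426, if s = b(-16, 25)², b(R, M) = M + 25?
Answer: -126926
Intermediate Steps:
b(R, M) = 25 + M
s = 2500 (s = (25 + 25)² = 50² = 2500)
s - 129426 = 2500 - 129426 = -126926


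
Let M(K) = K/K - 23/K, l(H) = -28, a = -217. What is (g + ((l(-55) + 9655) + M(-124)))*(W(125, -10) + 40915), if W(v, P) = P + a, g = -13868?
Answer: -5347796764/31 ≈ -1.7251e+8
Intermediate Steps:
M(K) = 1 - 23/K
W(v, P) = -217 + P (W(v, P) = P - 217 = -217 + P)
(g + ((l(-55) + 9655) + M(-124)))*(W(125, -10) + 40915) = (-13868 + ((-28 + 9655) + (-23 - 124)/(-124)))*((-217 - 10) + 40915) = (-13868 + (9627 - 1/124*(-147)))*(-227 + 40915) = (-13868 + (9627 + 147/124))*40688 = (-13868 + 1193895/124)*40688 = -525737/124*40688 = -5347796764/31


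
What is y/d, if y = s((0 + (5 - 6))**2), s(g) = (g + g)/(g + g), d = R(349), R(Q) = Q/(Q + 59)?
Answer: 408/349 ≈ 1.1691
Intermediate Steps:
R(Q) = Q/(59 + Q)
d = 349/408 (d = 349/(59 + 349) = 349/408 ≈ 0.85539)
s(g) = 1 (s(g) = (2*g)/((2*g)) = (2*g)*(1/(2*g)) = 1)
y = 1
y/d = 1/(349/408) = 1*(408/349) = 408/349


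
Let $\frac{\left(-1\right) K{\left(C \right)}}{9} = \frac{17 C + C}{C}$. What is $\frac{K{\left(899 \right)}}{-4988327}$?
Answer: $\frac{162}{4988327} \approx 3.2476 \cdot 10^{-5}$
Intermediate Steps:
$K{\left(C \right)} = -162$ ($K{\left(C \right)} = - 9 \frac{17 C + C}{C} = - 9 \frac{18 C}{C} = \left(-9\right) 18 = -162$)
$\frac{K{\left(899 \right)}}{-4988327} = - \frac{162}{-4988327} = \left(-162\right) \left(- \frac{1}{4988327}\right) = \frac{162}{4988327}$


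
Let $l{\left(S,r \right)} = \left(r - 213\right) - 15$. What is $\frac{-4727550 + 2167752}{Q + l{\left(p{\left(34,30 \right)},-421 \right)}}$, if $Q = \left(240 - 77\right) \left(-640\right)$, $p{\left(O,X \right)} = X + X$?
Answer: $\frac{2559798}{104969} \approx 24.386$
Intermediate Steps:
$p{\left(O,X \right)} = 2 X$
$Q = -104320$ ($Q = 163 \left(-640\right) = -104320$)
$l{\left(S,r \right)} = -228 + r$ ($l{\left(S,r \right)} = \left(-213 + r\right) - 15 = -228 + r$)
$\frac{-4727550 + 2167752}{Q + l{\left(p{\left(34,30 \right)},-421 \right)}} = \frac{-4727550 + 2167752}{-104320 - 649} = - \frac{2559798}{-104320 - 649} = - \frac{2559798}{-104969} = \left(-2559798\right) \left(- \frac{1}{104969}\right) = \frac{2559798}{104969}$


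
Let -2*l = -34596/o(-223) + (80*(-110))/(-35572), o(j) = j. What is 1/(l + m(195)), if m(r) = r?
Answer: 1983139/232635691 ≈ 0.0085247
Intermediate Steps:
l = -154076414/1983139 (l = -(-34596/(-223) + (80*(-110))/(-35572))/2 = -(-34596*(-1/223) - 8800*(-1/35572))/2 = -(34596/223 + 2200/8893)/2 = -½*308152828/1983139 = -154076414/1983139 ≈ -77.693)
1/(l + m(195)) = 1/(-154076414/1983139 + 195) = 1/(232635691/1983139) = 1983139/232635691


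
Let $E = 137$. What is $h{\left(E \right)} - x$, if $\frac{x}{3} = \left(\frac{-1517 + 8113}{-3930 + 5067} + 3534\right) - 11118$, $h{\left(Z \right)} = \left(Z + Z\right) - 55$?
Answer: $\frac{8699413}{379} \approx 22954.0$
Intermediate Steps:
$h{\left(Z \right)} = -55 + 2 Z$ ($h{\left(Z \right)} = 2 Z - 55 = -55 + 2 Z$)
$x = - \frac{8616412}{379}$ ($x = 3 \left(\left(\frac{-1517 + 8113}{-3930 + 5067} + 3534\right) - 11118\right) = 3 \left(\left(\frac{6596}{1137} + 3534\right) - 11118\right) = 3 \left(\frac{4024754}{1137} - 11118\right) = 3 \left(- \frac{8616412}{1137}\right) = - \frac{8616412}{379} \approx -22735.0$)
$h{\left(E \right)} - x = \left(-55 + 2 \cdot 137\right) - - \frac{8616412}{379} = \left(-55 + 274\right) + \frac{8616412}{379} = 219 + \frac{8616412}{379} = \frac{8699413}{379}$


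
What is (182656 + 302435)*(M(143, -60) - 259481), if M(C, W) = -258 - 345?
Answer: -126164407644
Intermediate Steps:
M(C, W) = -603
(182656 + 302435)*(M(143, -60) - 259481) = (182656 + 302435)*(-603 - 259481) = 485091*(-260084) = -126164407644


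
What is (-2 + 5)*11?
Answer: 33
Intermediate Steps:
(-2 + 5)*11 = 3*11 = 33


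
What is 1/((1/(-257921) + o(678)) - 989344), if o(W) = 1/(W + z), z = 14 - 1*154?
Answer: -138761498/137282855219929 ≈ -1.0108e-6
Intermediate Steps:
z = -140 (z = 14 - 154 = -140)
o(W) = 1/(-140 + W) (o(W) = 1/(W - 140) = 1/(-140 + W))
1/((1/(-257921) + o(678)) - 989344) = 1/((1/(-257921) + 1/(-140 + 678)) - 989344) = 1/((-1/257921 + 1/538) - 989344) = 1/(257383/138761498 - 989344) = 1/(-137282855219929/138761498) = -138761498/137282855219929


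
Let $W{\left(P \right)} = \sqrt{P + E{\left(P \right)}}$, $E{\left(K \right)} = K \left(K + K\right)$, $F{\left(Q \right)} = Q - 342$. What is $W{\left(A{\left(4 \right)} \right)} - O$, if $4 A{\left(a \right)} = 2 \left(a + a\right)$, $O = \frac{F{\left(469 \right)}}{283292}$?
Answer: $\frac{1699625}{283292} \approx 5.9995$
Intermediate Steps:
$F{\left(Q \right)} = -342 + Q$ ($F{\left(Q \right)} = Q - 342 = -342 + Q$)
$E{\left(K \right)} = 2 K^{2}$ ($E{\left(K \right)} = K 2 K = 2 K^{2}$)
$O = \frac{127}{283292}$ ($O = \frac{-342 + 469}{283292} = 127 \cdot \frac{1}{283292} = \frac{127}{283292} \approx 0.0004483$)
$A{\left(a \right)} = a$ ($A{\left(a \right)} = \frac{2 \left(a + a\right)}{4} = \frac{2 \cdot 2 a}{4} = \frac{4 a}{4} = a$)
$W{\left(P \right)} = \sqrt{P + 2 P^{2}}$
$W{\left(A{\left(4 \right)} \right)} - O = \sqrt{4 \left(1 + 2 \cdot 4\right)} - \frac{127}{283292} = \sqrt{4 \left(1 + 8\right)} - \frac{127}{283292} = \sqrt{4 \cdot 9} - \frac{127}{283292} = \sqrt{36} - \frac{127}{283292} = 6 - \frac{127}{283292} = \frac{1699625}{283292}$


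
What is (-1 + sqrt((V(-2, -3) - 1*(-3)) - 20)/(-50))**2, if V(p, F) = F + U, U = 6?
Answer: (50 + I*sqrt(14))**2/2500 ≈ 0.9944 + 0.14967*I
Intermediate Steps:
V(p, F) = 6 + F (V(p, F) = F + 6 = 6 + F)
(-1 + sqrt((V(-2, -3) - 1*(-3)) - 20)/(-50))**2 = (-1 + sqrt(((6 - 3) - 1*(-3)) - 20)/(-50))**2 = (-1 + sqrt((3 + 3) - 20)*(-1/50))**2 = (-1 + sqrt(6 - 20)*(-1/50))**2 = (-1 + sqrt(-14)*(-1/50))**2 = (-1 + (I*sqrt(14))*(-1/50))**2 = (-1 - I*sqrt(14)/50)**2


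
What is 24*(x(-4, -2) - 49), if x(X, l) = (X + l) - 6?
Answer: -1464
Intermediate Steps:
x(X, l) = -6 + X + l
24*(x(-4, -2) - 49) = 24*((-6 - 4 - 2) - 49) = 24*(-12 - 49) = 24*(-61) = -1464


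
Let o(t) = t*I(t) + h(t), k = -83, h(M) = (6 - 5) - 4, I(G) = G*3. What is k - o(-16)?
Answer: -848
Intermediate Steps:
I(G) = 3*G
h(M) = -3 (h(M) = 1 - 4 = -3)
o(t) = -3 + 3*t² (o(t) = t*(3*t) - 3 = 3*t² - 3 = -3 + 3*t²)
k - o(-16) = -83 - (-3 + 3*(-16)²) = -83 - (-3 + 3*256) = -83 - (-3 + 768) = -83 - 1*765 = -83 - 765 = -848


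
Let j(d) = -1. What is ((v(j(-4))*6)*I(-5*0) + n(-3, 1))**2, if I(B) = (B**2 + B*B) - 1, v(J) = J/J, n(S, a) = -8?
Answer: 196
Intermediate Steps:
v(J) = 1
I(B) = -1 + 2*B**2 (I(B) = (B**2 + B**2) - 1 = 2*B**2 - 1 = -1 + 2*B**2)
((v(j(-4))*6)*I(-5*0) + n(-3, 1))**2 = ((1*6)*(-1 + 2*(-5*0)**2) - 8)**2 = (6*(-1 + 2*0**2) - 8)**2 = (6*(-1 + 2*0) - 8)**2 = (6*(-1 + 0) - 8)**2 = (6*(-1) - 8)**2 = (-6 - 8)**2 = (-14)**2 = 196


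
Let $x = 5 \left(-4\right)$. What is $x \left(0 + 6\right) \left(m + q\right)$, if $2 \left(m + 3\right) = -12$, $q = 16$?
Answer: $-840$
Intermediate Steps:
$m = -9$ ($m = -3 + \frac{1}{2} \left(-12\right) = -3 - 6 = -9$)
$x = -20$
$x \left(0 + 6\right) \left(m + q\right) = - 20 \left(0 + 6\right) \left(-9 + 16\right) = \left(-20\right) 6 \cdot 7 = \left(-120\right) 7 = -840$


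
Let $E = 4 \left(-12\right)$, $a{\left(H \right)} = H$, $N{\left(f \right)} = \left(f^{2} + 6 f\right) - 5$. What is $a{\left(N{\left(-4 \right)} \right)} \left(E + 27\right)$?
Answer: $273$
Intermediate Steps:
$N{\left(f \right)} = -5 + f^{2} + 6 f$
$E = -48$
$a{\left(N{\left(-4 \right)} \right)} \left(E + 27\right) = \left(-5 + \left(-4\right)^{2} + 6 \left(-4\right)\right) \left(-48 + 27\right) = \left(-5 + 16 - 24\right) \left(-21\right) = \left(-13\right) \left(-21\right) = 273$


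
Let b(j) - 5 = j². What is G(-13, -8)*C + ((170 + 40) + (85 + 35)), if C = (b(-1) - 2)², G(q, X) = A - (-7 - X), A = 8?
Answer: 442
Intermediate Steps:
G(q, X) = 15 + X (G(q, X) = 8 - (-7 - X) = 8 + (7 + X) = 15 + X)
b(j) = 5 + j²
C = 16 (C = ((5 + (-1)²) - 2)² = ((5 + 1) - 2)² = (6 - 2)² = 4² = 16)
G(-13, -8)*C + ((170 + 40) + (85 + 35)) = (15 - 8)*16 + ((170 + 40) + (85 + 35)) = 7*16 + (210 + 120) = 112 + 330 = 442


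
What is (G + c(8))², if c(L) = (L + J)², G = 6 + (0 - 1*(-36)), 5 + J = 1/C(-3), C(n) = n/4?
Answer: 162409/81 ≈ 2005.0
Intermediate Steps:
C(n) = n/4 (C(n) = n*(¼) = n/4)
J = -19/3 (J = -5 + 1/((¼)*(-3)) = -5 + 1/(-¾) = -5 - 4/3 = -19/3 ≈ -6.3333)
G = 42 (G = 6 + (0 + 36) = 6 + 36 = 42)
c(L) = (-19/3 + L)² (c(L) = (L - 19/3)² = (-19/3 + L)²)
(G + c(8))² = (42 + (-19 + 3*8)²/9)² = (42 + (-19 + 24)²/9)² = (42 + (⅑)*5²)² = (42 + (⅑)*25)² = (42 + 25/9)² = (403/9)² = 162409/81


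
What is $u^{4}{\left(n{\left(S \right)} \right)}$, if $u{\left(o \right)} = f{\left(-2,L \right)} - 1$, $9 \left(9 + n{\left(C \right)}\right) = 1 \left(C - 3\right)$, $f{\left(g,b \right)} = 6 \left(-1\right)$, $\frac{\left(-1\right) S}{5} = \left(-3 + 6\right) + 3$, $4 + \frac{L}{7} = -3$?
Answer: $2401$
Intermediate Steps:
$L = -49$ ($L = -28 + 7 \left(-3\right) = -28 - 21 = -49$)
$S = -30$ ($S = - 5 \left(\left(-3 + 6\right) + 3\right) = - 5 \left(3 + 3\right) = \left(-5\right) 6 = -30$)
$f{\left(g,b \right)} = -6$
$n{\left(C \right)} = - \frac{28}{3} + \frac{C}{9}$ ($n{\left(C \right)} = -9 + \frac{1 \left(C - 3\right)}{9} = -9 + \frac{1 \left(-3 + C\right)}{9} = -9 + \frac{-3 + C}{9} = -9 + \left(- \frac{1}{3} + \frac{C}{9}\right) = - \frac{28}{3} + \frac{C}{9}$)
$u{\left(o \right)} = -7$ ($u{\left(o \right)} = -6 - 1 = -7$)
$u^{4}{\left(n{\left(S \right)} \right)} = \left(-7\right)^{4} = 2401$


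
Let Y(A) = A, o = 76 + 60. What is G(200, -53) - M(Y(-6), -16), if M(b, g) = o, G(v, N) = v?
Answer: 64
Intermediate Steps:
o = 136
M(b, g) = 136
G(200, -53) - M(Y(-6), -16) = 200 - 1*136 = 200 - 136 = 64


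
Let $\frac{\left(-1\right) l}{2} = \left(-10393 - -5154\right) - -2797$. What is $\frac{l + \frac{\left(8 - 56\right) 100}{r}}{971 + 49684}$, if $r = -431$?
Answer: $\frac{703268}{7277435} \approx 0.096637$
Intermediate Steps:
$l = 4884$ ($l = - 2 \left(\left(-10393 - -5154\right) - -2797\right) = - 2 \left(\left(-10393 + 5154\right) + 2797\right) = - 2 \left(-5239 + 2797\right) = \left(-2\right) \left(-2442\right) = 4884$)
$\frac{l + \frac{\left(8 - 56\right) 100}{r}}{971 + 49684} = \frac{4884 + \frac{\left(8 - 56\right) 100}{-431}}{971 + 49684} = \frac{4884 + \left(-48\right) 100 \left(- \frac{1}{431}\right)}{50655} = \left(4884 - - \frac{4800}{431}\right) \frac{1}{50655} = \left(4884 + \frac{4800}{431}\right) \frac{1}{50655} = \frac{2109804}{431} \cdot \frac{1}{50655} = \frac{703268}{7277435}$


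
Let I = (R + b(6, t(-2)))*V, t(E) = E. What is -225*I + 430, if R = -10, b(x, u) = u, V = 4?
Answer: 11230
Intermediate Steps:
I = -48 (I = (-10 - 2)*4 = -12*4 = -48)
-225*I + 430 = -225*(-48) + 430 = 10800 + 430 = 11230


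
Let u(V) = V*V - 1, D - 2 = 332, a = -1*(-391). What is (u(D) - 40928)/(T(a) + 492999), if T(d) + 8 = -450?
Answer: 70627/492541 ≈ 0.14339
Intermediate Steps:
a = 391
T(d) = -458 (T(d) = -8 - 450 = -458)
D = 334 (D = 2 + 332 = 334)
u(V) = -1 + V² (u(V) = V² - 1 = -1 + V²)
(u(D) - 40928)/(T(a) + 492999) = ((-1 + 334²) - 40928)/(-458 + 492999) = ((-1 + 111556) - 40928)/492541 = (111555 - 40928)*(1/492541) = 70627*(1/492541) = 70627/492541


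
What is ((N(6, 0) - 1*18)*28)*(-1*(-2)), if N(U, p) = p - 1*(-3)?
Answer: -840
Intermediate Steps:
N(U, p) = 3 + p (N(U, p) = p + 3 = 3 + p)
((N(6, 0) - 1*18)*28)*(-1*(-2)) = (((3 + 0) - 1*18)*28)*(-1*(-2)) = ((3 - 18)*28)*2 = -15*28*2 = -420*2 = -840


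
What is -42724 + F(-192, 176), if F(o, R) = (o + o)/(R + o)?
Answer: -42700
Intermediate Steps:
F(o, R) = 2*o/(R + o) (F(o, R) = (2*o)/(R + o) = 2*o/(R + o))
-42724 + F(-192, 176) = -42724 + 2*(-192)/(176 - 192) = -42724 + 2*(-192)/(-16) = -42724 + 2*(-192)*(-1/16) = -42724 + 24 = -42700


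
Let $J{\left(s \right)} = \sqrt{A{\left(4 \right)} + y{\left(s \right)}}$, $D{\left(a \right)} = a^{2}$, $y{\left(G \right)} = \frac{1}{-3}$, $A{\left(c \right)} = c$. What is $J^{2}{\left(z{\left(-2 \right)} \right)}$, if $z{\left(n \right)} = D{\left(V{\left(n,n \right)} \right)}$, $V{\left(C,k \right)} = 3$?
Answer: $\frac{11}{3} \approx 3.6667$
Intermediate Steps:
$y{\left(G \right)} = - \frac{1}{3}$
$z{\left(n \right)} = 9$ ($z{\left(n \right)} = 3^{2} = 9$)
$J{\left(s \right)} = \frac{\sqrt{33}}{3}$ ($J{\left(s \right)} = \sqrt{4 - \frac{1}{3}} = \sqrt{\frac{11}{3}} = \frac{\sqrt{33}}{3}$)
$J^{2}{\left(z{\left(-2 \right)} \right)} = \left(\frac{\sqrt{33}}{3}\right)^{2} = \frac{11}{3}$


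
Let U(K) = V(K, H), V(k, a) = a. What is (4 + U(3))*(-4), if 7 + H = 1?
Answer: 8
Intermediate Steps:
H = -6 (H = -7 + 1 = -6)
U(K) = -6
(4 + U(3))*(-4) = (4 - 6)*(-4) = -2*(-4) = 8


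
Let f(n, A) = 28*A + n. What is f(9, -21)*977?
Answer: -565683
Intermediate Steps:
f(n, A) = n + 28*A
f(9, -21)*977 = (9 + 28*(-21))*977 = (9 - 588)*977 = -579*977 = -565683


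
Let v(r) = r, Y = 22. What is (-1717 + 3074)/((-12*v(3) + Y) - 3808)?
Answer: -1357/3822 ≈ -0.35505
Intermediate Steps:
(-1717 + 3074)/((-12*v(3) + Y) - 3808) = (-1717 + 3074)/((-12*3 + 22) - 3808) = 1357/((-36 + 22) - 3808) = 1357/(-14 - 3808) = 1357/(-3822) = 1357*(-1/3822) = -1357/3822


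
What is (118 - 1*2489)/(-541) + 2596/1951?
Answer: 6030257/1055491 ≈ 5.7132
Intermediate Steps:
(118 - 1*2489)/(-541) + 2596/1951 = (118 - 2489)*(-1/541) + 2596*(1/1951) = -2371*(-1/541) + 2596/1951 = 2371/541 + 2596/1951 = 6030257/1055491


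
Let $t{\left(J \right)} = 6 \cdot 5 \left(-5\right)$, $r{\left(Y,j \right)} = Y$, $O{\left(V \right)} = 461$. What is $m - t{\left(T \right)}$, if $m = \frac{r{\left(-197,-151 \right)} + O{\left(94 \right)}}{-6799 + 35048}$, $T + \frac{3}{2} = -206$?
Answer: $\frac{4237614}{28249} \approx 150.01$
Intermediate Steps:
$T = - \frac{415}{2}$ ($T = - \frac{3}{2} - 206 = - \frac{415}{2} \approx -207.5$)
$m = \frac{264}{28249}$ ($m = \frac{-197 + 461}{-6799 + 35048} = \frac{264}{28249} \approx 0.0093455$)
$t{\left(J \right)} = -150$ ($t{\left(J \right)} = 30 \left(-5\right) = -150$)
$m - t{\left(T \right)} = \frac{264}{28249} - -150 = \frac{264}{28249} + 150 = \frac{4237614}{28249}$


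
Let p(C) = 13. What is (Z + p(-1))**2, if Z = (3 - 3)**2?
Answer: 169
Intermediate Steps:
Z = 0 (Z = 0**2 = 0)
(Z + p(-1))**2 = (0 + 13)**2 = 13**2 = 169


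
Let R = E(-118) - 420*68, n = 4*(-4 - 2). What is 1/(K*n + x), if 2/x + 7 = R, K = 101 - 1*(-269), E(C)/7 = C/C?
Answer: -14280/126806401 ≈ -0.00011261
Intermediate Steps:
n = -24 (n = 4*(-6) = -24)
E(C) = 7 (E(C) = 7*(C/C) = 7*1 = 7)
K = 370 (K = 101 + 269 = 370)
R = -28553 (R = 7 - 420*68 = 7 - 28560 = -28553)
x = -1/14280 (x = 2/(-7 - 28553) = 2/(-28560) = 2*(-1/28560) = -1/14280 ≈ -7.0028e-5)
1/(K*n + x) = 1/(370*(-24) - 1/14280) = 1/(-8880 - 1/14280) = 1/(-126806401/14280) = -14280/126806401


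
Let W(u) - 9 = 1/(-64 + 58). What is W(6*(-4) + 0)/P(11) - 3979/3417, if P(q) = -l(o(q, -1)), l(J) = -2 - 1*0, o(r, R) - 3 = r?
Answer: 14817/4556 ≈ 3.2522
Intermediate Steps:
o(r, R) = 3 + r
W(u) = 53/6 (W(u) = 9 + 1/(-64 + 58) = 9 + 1/(-6) = 9 - ⅙ = 53/6)
l(J) = -2 (l(J) = -2 + 0 = -2)
P(q) = 2 (P(q) = -1*(-2) = 2)
W(6*(-4) + 0)/P(11) - 3979/3417 = (53/6)/2 - 3979/3417 = (53/6)*(½) - 3979*1/3417 = 53/12 - 3979/3417 = 14817/4556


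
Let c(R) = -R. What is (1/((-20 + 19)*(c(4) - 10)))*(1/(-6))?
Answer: -1/84 ≈ -0.011905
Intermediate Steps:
(1/((-20 + 19)*(c(4) - 10)))*(1/(-6)) = (1/((-20 + 19)*(-1*4 - 10)))*(1/(-6)) = (1/((-1)*(-4 - 10)))*(1*(-⅙)) = -1/(-14)*(-⅙) = -1*(-1/14)*(-⅙) = (1/14)*(-⅙) = -1/84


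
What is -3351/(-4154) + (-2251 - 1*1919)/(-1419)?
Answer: 7359083/1964842 ≈ 3.7454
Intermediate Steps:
-3351/(-4154) + (-2251 - 1*1919)/(-1419) = -3351*(-1/4154) + (-2251 - 1919)*(-1/1419) = 3351/4154 - 4170*(-1/1419) = 3351/4154 + 1390/473 = 7359083/1964842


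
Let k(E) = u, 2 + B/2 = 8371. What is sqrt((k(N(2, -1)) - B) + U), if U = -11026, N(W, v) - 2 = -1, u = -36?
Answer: 10*I*sqrt(278) ≈ 166.73*I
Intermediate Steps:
B = 16738 (B = -4 + 2*8371 = -4 + 16742 = 16738)
N(W, v) = 1 (N(W, v) = 2 - 1 = 1)
k(E) = -36
sqrt((k(N(2, -1)) - B) + U) = sqrt((-36 - 1*16738) - 11026) = sqrt((-36 - 16738) - 11026) = sqrt(-16774 - 11026) = sqrt(-27800) = 10*I*sqrt(278)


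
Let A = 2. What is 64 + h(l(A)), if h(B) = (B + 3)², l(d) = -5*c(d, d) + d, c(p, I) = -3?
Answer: 464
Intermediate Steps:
l(d) = 15 + d (l(d) = -5*(-3) + d = 15 + d)
h(B) = (3 + B)²
64 + h(l(A)) = 64 + (3 + (15 + 2))² = 64 + (3 + 17)² = 64 + 20² = 64 + 400 = 464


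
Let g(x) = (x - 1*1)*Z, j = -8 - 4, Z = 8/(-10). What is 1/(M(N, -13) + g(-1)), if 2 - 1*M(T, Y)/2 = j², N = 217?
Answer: -5/1412 ≈ -0.0035411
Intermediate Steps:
Z = -⅘ (Z = 8*(-⅒) = -⅘ ≈ -0.80000)
j = -12
M(T, Y) = -284 (M(T, Y) = 4 - 2*(-12)² = 4 - 2*144 = 4 - 288 = -284)
g(x) = ⅘ - 4*x/5 (g(x) = (x - 1*1)*(-⅘) = (x - 1)*(-⅘) = (-1 + x)*(-⅘) = ⅘ - 4*x/5)
1/(M(N, -13) + g(-1)) = 1/(-284 + (⅘ - ⅘*(-1))) = 1/(-284 + (⅘ + ⅘)) = 1/(-284 + 8/5) = 1/(-1412/5) = -5/1412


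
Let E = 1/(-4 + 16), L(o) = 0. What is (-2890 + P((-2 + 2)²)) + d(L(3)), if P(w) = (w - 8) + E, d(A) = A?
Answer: -34775/12 ≈ -2897.9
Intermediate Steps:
E = 1/12 ≈ 0.083333
P(w) = -95/12 + w (P(w) = (w - 8) + 1/12 = (-8 + w) + 1/12 = -95/12 + w)
(-2890 + P((-2 + 2)²)) + d(L(3)) = (-2890 + (-95/12 + (-2 + 2)²)) + 0 = (-2890 + (-95/12 + 0²)) + 0 = (-2890 + (-95/12 + 0)) + 0 = (-2890 - 95/12) + 0 = -34775/12 + 0 = -34775/12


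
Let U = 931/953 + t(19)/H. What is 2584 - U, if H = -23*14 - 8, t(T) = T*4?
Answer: 406203679/157245 ≈ 2583.3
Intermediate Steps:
t(T) = 4*T
H = -330 (H = -322 - 8 = -330)
U = 117401/157245 (U = 931/953 + (4*19)/(-330) = 931*(1/953) + 76*(-1/330) = 931/953 - 38/165 = 117401/157245 ≈ 0.74661)
2584 - U = 2584 - 1*117401/157245 = 2584 - 117401/157245 = 406203679/157245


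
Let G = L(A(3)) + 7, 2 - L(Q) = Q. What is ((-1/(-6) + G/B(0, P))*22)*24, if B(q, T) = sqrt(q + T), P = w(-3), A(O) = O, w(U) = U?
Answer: 88 - 1056*I*sqrt(3) ≈ 88.0 - 1829.0*I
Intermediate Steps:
P = -3
B(q, T) = sqrt(T + q)
L(Q) = 2 - Q
G = 6 (G = (2 - 1*3) + 7 = (2 - 3) + 7 = -1 + 7 = 6)
((-1/(-6) + G/B(0, P))*22)*24 = ((-1/(-6) + 6/(sqrt(-3 + 0)))*22)*24 = ((-1*(-1/6) + 6/(sqrt(-3)))*22)*24 = ((1/6 + 6/((I*sqrt(3))))*22)*24 = ((1/6 + 6*(-I*sqrt(3)/3))*22)*24 = ((1/6 - 2*I*sqrt(3))*22)*24 = (11/3 - 44*I*sqrt(3))*24 = 88 - 1056*I*sqrt(3)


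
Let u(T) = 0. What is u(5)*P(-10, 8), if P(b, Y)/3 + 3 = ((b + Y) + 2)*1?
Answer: 0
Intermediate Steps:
P(b, Y) = -3 + 3*Y + 3*b (P(b, Y) = -9 + 3*(((b + Y) + 2)*1) = -9 + 3*(((Y + b) + 2)*1) = -9 + 3*((2 + Y + b)*1) = -9 + 3*(2 + Y + b) = -9 + (6 + 3*Y + 3*b) = -3 + 3*Y + 3*b)
u(5)*P(-10, 8) = 0*(-3 + 3*8 + 3*(-10)) = 0*(-3 + 24 - 30) = 0*(-9) = 0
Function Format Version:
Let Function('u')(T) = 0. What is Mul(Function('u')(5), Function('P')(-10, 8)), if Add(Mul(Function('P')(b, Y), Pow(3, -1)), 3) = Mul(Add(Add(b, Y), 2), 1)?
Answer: 0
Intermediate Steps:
Function('P')(b, Y) = Add(-3, Mul(3, Y), Mul(3, b)) (Function('P')(b, Y) = Add(-9, Mul(3, Mul(Add(Add(b, Y), 2), 1))) = Add(-9, Mul(3, Mul(Add(Add(Y, b), 2), 1))) = Add(-9, Mul(3, Mul(Add(2, Y, b), 1))) = Add(-9, Mul(3, Add(2, Y, b))) = Add(-9, Add(6, Mul(3, Y), Mul(3, b))) = Add(-3, Mul(3, Y), Mul(3, b)))
Mul(Function('u')(5), Function('P')(-10, 8)) = Mul(0, Add(-3, Mul(3, 8), Mul(3, -10))) = Mul(0, Add(-3, 24, -30)) = Mul(0, -9) = 0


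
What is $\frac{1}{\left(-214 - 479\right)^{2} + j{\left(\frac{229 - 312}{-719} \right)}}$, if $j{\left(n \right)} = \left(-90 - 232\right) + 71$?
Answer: $\frac{1}{479998} \approx 2.0833 \cdot 10^{-6}$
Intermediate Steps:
$j{\left(n \right)} = -251$ ($j{\left(n \right)} = -322 + 71 = -251$)
$\frac{1}{\left(-214 - 479\right)^{2} + j{\left(\frac{229 - 312}{-719} \right)}} = \frac{1}{\left(-214 - 479\right)^{2} - 251} = \frac{1}{\left(-693\right)^{2} - 251} = \frac{1}{480249 - 251} = \frac{1}{479998}$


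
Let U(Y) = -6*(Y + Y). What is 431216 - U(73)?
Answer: 432092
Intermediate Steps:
U(Y) = -12*Y
431216 - U(73) = 431216 - (-12)*73 = 431216 - 1*(-876) = 431216 + 876 = 432092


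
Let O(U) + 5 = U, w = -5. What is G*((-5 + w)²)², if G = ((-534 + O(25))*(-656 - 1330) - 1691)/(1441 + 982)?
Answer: 10191130000/2423 ≈ 4.2060e+6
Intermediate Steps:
O(U) = -5 + U
G = 1019113/2423 (G = ((-534 + (-5 + 25))*(-656 - 1330) - 1691)/(1441 + 982) = ((-534 + 20)*(-1986) - 1691)/2423 = (-514*(-1986) - 1691)*(1/2423) = (1020804 - 1691)*(1/2423) = 1019113*(1/2423) = 1019113/2423 ≈ 420.60)
G*((-5 + w)²)² = 1019113*((-5 - 5)²)²/2423 = 1019113*((-10)²)²/2423 = (1019113/2423)*100² = (1019113/2423)*10000 = 10191130000/2423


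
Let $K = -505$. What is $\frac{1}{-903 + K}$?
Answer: $- \frac{1}{1408} \approx -0.00071023$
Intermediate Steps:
$\frac{1}{-903 + K} = \frac{1}{-903 - 505} = \frac{1}{-1408} = - \frac{1}{1408}$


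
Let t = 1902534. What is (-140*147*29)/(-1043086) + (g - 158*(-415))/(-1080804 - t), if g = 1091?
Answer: 855491314657/1555939050534 ≈ 0.54982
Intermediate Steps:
(-140*147*29)/(-1043086) + (g - 158*(-415))/(-1080804 - t) = (-140*147*29)/(-1043086) + (1091 - 158*(-415))/(-1080804 - 1*1902534) = -20580*29*(-1/1043086) + (1091 + 65570)/(-1080804 - 1902534) = -596820*(-1/1043086) + 66661/(-2983338) = 298410/521543 + 66661*(-1/2983338) = 298410/521543 - 66661/2983338 = 855491314657/1555939050534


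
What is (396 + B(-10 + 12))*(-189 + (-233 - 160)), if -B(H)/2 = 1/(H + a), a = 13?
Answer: -1151972/5 ≈ -2.3039e+5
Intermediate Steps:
B(H) = -2/(13 + H) (B(H) = -2/(H + 13) = -2/(13 + H))
(396 + B(-10 + 12))*(-189 + (-233 - 160)) = (396 - 2/(13 + (-10 + 12)))*(-189 + (-233 - 160)) = (396 - 2/(13 + 2))*(-189 - 393) = (396 - 2/15)*(-582) = (5938/15)*(-582) = -1151972/5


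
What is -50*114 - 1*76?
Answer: -5776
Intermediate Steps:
-50*114 - 1*76 = -5700 - 76 = -5776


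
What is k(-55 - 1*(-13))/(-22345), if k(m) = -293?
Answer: 293/22345 ≈ 0.013113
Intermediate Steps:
k(-55 - 1*(-13))/(-22345) = -293/(-22345) = -293*(-1/22345) = 293/22345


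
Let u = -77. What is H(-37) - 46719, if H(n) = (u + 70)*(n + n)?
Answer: -46201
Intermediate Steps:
H(n) = -14*n (H(n) = (-77 + 70)*(n + n) = -14*n)
H(-37) - 46719 = -14*(-37) - 46719 = 518 - 46719 = -46201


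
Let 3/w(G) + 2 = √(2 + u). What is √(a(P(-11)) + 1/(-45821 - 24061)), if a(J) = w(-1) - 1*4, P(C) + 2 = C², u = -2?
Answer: 4*I*√419676351/34941 ≈ 2.3452*I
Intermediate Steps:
w(G) = -3/2 (w(G) = 3/(-2 + √(2 - 2)) = 3/(-2 + √0) = 3/(-2 + 0) = 3/(-2) = 3*(-½) = -3/2)
P(C) = -2 + C²
a(J) = -11/2 (a(J) = -3/2 - 1*4 = -3/2 - 4 = -11/2)
√(a(P(-11)) + 1/(-45821 - 24061)) = √(-11/2 + 1/(-45821 - 24061)) = √(-11/2 + 1/(-69882)) = √(-11/2 - 1/69882) = √(-192176/34941) = 4*I*√419676351/34941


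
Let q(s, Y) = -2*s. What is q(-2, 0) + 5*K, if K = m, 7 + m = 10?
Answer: 19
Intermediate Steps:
m = 3 (m = -7 + 10 = 3)
K = 3
q(-2, 0) + 5*K = -2*(-2) + 5*3 = 4 + 15 = 19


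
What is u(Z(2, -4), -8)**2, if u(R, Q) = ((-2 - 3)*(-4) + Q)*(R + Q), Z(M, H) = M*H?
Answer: 36864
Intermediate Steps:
Z(M, H) = H*M
u(R, Q) = (20 + Q)*(Q + R) (u(R, Q) = (-5*(-4) + Q)*(Q + R) = (20 + Q)*(Q + R))
u(Z(2, -4), -8)**2 = ((-8)**2 + 20*(-8) + 20*(-4*2) - (-32)*2)**2 = (64 - 160 + 20*(-8) - 8*(-8))**2 = (64 - 160 - 160 + 64)**2 = (-192)**2 = 36864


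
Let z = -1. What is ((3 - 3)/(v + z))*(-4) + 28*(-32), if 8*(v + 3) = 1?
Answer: -896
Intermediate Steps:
v = -23/8 (v = -3 + (⅛)*1 = -3 + ⅛ = -23/8 ≈ -2.8750)
((3 - 3)/(v + z))*(-4) + 28*(-32) = ((3 - 3)/(-23/8 - 1))*(-4) + 28*(-32) = (0/(-31/8))*(-4) - 896 = (0*(-8/31))*(-4) - 896 = 0*(-4) - 896 = 0 - 896 = -896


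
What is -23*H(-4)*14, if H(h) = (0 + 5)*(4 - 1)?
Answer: -4830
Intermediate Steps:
H(h) = 15 (H(h) = 5*3 = 15)
-23*H(-4)*14 = -23*15*14 = -345*14 = -4830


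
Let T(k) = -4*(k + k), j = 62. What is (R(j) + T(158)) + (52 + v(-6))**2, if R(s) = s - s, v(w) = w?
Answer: 852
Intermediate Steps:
R(s) = 0
T(k) = -8*k
(R(j) + T(158)) + (52 + v(-6))**2 = (0 - 8*158) + (52 - 6)**2 = (0 - 1264) + 46**2 = -1264 + 2116 = 852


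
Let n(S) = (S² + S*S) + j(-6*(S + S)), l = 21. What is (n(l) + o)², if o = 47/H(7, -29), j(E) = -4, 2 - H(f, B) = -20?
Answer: 374925769/484 ≈ 7.7464e+5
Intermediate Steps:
H(f, B) = 22 (H(f, B) = 2 - 1*(-20) = 2 + 20 = 22)
n(S) = -4 + 2*S² (n(S) = (S² + S*S) - 4 = (S² + S²) - 4 = 2*S² - 4 = -4 + 2*S²)
o = 47/22 ≈ 2.1364
(n(l) + o)² = ((-4 + 2*21²) + 47/22)² = ((-4 + 2*441) + 47/22)² = ((-4 + 882) + 47/22)² = (878 + 47/22)² = (19363/22)² = 374925769/484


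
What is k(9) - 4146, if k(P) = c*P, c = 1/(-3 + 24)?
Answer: -29019/7 ≈ -4145.6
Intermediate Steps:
c = 1/21 ≈ 0.047619
k(P) = P/21
k(9) - 4146 = (1/21)*9 - 4146 = 3/7 - 4146 = -29019/7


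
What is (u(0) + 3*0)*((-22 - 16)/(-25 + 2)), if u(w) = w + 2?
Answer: 76/23 ≈ 3.3043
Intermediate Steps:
u(w) = 2 + w
(u(0) + 3*0)*((-22 - 16)/(-25 + 2)) = ((2 + 0) + 3*0)*((-22 - 16)/(-25 + 2)) = (2 + 0)*(-38/(-23)) = 2*(-38*(-1/23)) = 2*(38/23) = 76/23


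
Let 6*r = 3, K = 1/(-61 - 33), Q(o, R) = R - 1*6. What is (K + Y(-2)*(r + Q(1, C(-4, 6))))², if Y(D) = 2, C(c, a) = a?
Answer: 8649/8836 ≈ 0.97884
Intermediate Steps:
Q(o, R) = -6 + R (Q(o, R) = R - 6 = -6 + R)
K = -1/94 (K = 1/(-94) = -1/94 ≈ -0.010638)
r = ½ (r = (⅙)*3 = ½ ≈ 0.50000)
(K + Y(-2)*(r + Q(1, C(-4, 6))))² = (-1/94 + 2*(½ + (-6 + 6)))² = (-1/94 + 2*(½ + 0))² = (-1/94 + 2*(½))² = (-1/94 + 1)² = (93/94)² = 8649/8836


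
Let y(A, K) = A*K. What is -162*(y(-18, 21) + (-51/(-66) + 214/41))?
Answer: 27179631/451 ≈ 60265.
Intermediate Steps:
-162*(y(-18, 21) + (-51/(-66) + 214/41)) = -162*(-18*21 + (-51/(-66) + 214/41)) = -162*(-378 + (-51*(-1/66) + 214*(1/41))) = -162*(-378 + (17/22 + 214/41)) = -162*(-378 + 5405/902) = -162*(-335551/902) = 27179631/451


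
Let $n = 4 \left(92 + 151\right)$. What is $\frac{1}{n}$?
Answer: $\frac{1}{972} \approx 0.0010288$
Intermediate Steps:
$n = 972$ ($n = 4 \cdot 243 = 972$)
$\frac{1}{n} = \frac{1}{972}$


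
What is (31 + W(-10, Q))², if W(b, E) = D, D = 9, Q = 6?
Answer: 1600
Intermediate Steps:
W(b, E) = 9
(31 + W(-10, Q))² = (31 + 9)² = 40² = 1600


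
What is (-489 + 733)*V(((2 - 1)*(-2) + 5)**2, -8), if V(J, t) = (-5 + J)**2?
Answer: 3904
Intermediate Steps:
(-489 + 733)*V(((2 - 1)*(-2) + 5)**2, -8) = (-489 + 733)*(-5 + ((2 - 1)*(-2) + 5)**2)**2 = 244*(-5 + (1*(-2) + 5)**2)**2 = 244*(-5 + (-2 + 5)**2)**2 = 244*(-5 + 3**2)**2 = 244*(-5 + 9)**2 = 244*4**2 = 244*16 = 3904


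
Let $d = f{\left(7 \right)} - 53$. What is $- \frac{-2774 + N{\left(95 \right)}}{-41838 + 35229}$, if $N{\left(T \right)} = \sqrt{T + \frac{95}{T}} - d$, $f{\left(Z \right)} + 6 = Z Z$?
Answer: $- \frac{2764}{6609} + \frac{4 \sqrt{6}}{6609} \approx -0.41674$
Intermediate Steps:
$f{\left(Z \right)} = -6 + Z^{2}$ ($f{\left(Z \right)} = -6 + Z Z = -6 + Z^{2}$)
$d = -10$ ($d = \left(-6 + 7^{2}\right) - 53 = \left(-6 + 49\right) - 53 = 43 - 53 = -10$)
$N{\left(T \right)} = 10 + \sqrt{T + \frac{95}{T}}$ ($N{\left(T \right)} = \sqrt{T + \frac{95}{T}} - -10 = \sqrt{T + \frac{95}{T}} + 10 = 10 + \sqrt{T + \frac{95}{T}}$)
$- \frac{-2774 + N{\left(95 \right)}}{-41838 + 35229} = - \frac{-2774 + \left(10 + \sqrt{95 + \frac{95}{95}}\right)}{-41838 + 35229} = - \frac{-2774 + \left(10 + \sqrt{95 + 95 \cdot \frac{1}{95}}\right)}{-6609} = - \frac{\left(-2774 + \left(10 + \sqrt{95 + 1}\right)\right) \left(-1\right)}{6609} = - \frac{\left(-2774 + \left(10 + \sqrt{96}\right)\right) \left(-1\right)}{6609} = - \frac{\left(-2774 + \left(10 + 4 \sqrt{6}\right)\right) \left(-1\right)}{6609} = - \frac{\left(-2764 + 4 \sqrt{6}\right) \left(-1\right)}{6609} = - (\frac{2764}{6609} - \frac{4 \sqrt{6}}{6609}) = - \frac{2764}{6609} + \frac{4 \sqrt{6}}{6609}$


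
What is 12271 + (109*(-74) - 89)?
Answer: 4116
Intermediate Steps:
12271 + (109*(-74) - 89) = 12271 + (-8066 - 89) = 12271 - 8155 = 4116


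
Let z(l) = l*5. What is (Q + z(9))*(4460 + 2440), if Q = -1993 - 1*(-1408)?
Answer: -3726000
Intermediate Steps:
z(l) = 5*l
Q = -585 (Q = -1993 + 1408 = -585)
(Q + z(9))*(4460 + 2440) = (-585 + 5*9)*(4460 + 2440) = (-585 + 45)*6900 = -540*6900 = -3726000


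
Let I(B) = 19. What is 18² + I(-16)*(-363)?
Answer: -6573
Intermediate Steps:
18² + I(-16)*(-363) = 18² + 19*(-363) = 324 - 6897 = -6573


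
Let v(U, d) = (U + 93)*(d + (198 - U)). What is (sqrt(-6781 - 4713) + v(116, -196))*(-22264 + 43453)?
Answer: -504849114 + 21189*I*sqrt(11494) ≈ -5.0485e+8 + 2.2717e+6*I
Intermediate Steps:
v(U, d) = (93 + U)*(198 + d - U)
(sqrt(-6781 - 4713) + v(116, -196))*(-22264 + 43453) = (sqrt(-6781 - 4713) + (18414 - 1*116**2 + 93*(-196) + 105*116 + 116*(-196)))*(-22264 + 43453) = (sqrt(-11494) + (18414 - 1*13456 - 18228 + 12180 - 22736))*21189 = (I*sqrt(11494) + (18414 - 13456 - 18228 + 12180 - 22736))*21189 = (I*sqrt(11494) - 23826)*21189 = (-23826 + I*sqrt(11494))*21189 = -504849114 + 21189*I*sqrt(11494)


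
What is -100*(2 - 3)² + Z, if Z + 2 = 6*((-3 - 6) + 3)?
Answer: -138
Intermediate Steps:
Z = -38 (Z = -2 + 6*((-3 - 6) + 3) = -2 + 6*(-9 + 3) = -2 + 6*(-6) = -2 - 36 = -38)
-100*(2 - 3)² + Z = -100*(2 - 3)² - 38 = -100*(-1)² - 38 = -100*1 - 38 = -100 - 38 = -138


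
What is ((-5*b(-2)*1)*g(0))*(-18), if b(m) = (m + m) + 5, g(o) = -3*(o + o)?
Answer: 0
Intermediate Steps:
g(o) = -6*o
b(m) = 5 + 2*m (b(m) = 2*m + 5 = 5 + 2*m)
((-5*b(-2)*1)*g(0))*(-18) = ((-5*(5 + 2*(-2))*1)*(-6*0))*(-18) = ((-5*(5 - 4)*1)*0)*(-18) = ((-5*1*1)*0)*(-18) = (-5*1*0)*(-18) = -5*0*(-18) = 0*(-18) = 0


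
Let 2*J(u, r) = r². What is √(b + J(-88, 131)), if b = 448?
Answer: √36114/2 ≈ 95.018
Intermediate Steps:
J(u, r) = r²/2
√(b + J(-88, 131)) = √(448 + (½)*131²) = √(448 + (½)*17161) = √(448 + 17161/2) = √(18057/2) = √36114/2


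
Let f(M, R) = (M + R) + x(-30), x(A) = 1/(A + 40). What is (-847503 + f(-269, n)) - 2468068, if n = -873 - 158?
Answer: -33168709/10 ≈ -3.3169e+6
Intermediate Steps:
x(A) = 1/(40 + A)
n = -1031
f(M, R) = ⅒ + M + R (f(M, R) = (M + R) + 1/(40 - 30) = (M + R) + 1/10 = (M + R) + ⅒ = ⅒ + M + R)
(-847503 + f(-269, n)) - 2468068 = (-847503 + (⅒ - 269 - 1031)) - 2468068 = (-847503 - 12999/10) - 2468068 = -8488029/10 - 2468068 = -33168709/10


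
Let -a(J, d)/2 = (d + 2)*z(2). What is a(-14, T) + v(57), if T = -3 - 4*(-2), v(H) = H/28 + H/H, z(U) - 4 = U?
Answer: -2267/28 ≈ -80.964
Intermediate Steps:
z(U) = 4 + U
v(H) = 1 + H/28 (v(H) = H*(1/28) + 1 = H/28 + 1 = 1 + H/28)
T = 5 (T = -3 + 8 = 5)
a(J, d) = -24 - 12*d (a(J, d) = -2*(d + 2)*(4 + 2) = -2*(2 + d)*6 = -2*(12 + 6*d) = -24 - 12*d)
a(-14, T) + v(57) = (-24 - 12*5) + (1 + (1/28)*57) = (-24 - 60) + (1 + 57/28) = -84 + 85/28 = -2267/28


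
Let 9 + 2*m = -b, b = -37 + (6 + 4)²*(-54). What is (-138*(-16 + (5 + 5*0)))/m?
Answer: 33/59 ≈ 0.55932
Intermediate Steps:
b = -5437 (b = -37 + 10²*(-54) = -37 + 100*(-54) = -37 - 5400 = -5437)
m = 2714 (m = -9/2 + (-1*(-5437))/2 = -9/2 + (½)*5437 = -9/2 + 5437/2 = 2714)
(-138*(-16 + (5 + 5*0)))/m = -138*(-16 + (5 + 5*0))/2714 = -138*(-16 + (5 + 0))*(1/2714) = -138*(-16 + 5)*(1/2714) = -138*(-11)*(1/2714) = 1518*(1/2714) = 33/59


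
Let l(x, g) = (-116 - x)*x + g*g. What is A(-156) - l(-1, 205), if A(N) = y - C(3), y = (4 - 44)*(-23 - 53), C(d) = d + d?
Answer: -39106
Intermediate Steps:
C(d) = 2*d
y = 3040 (y = -40*(-76) = 3040)
l(x, g) = g**2 + x*(-116 - x) (l(x, g) = x*(-116 - x) + g**2 = g**2 + x*(-116 - x))
A(N) = 3034 (A(N) = 3040 - 2*3 = 3040 - 1*6 = 3040 - 6 = 3034)
A(-156) - l(-1, 205) = 3034 - (205**2 - 1*(-1)**2 - 116*(-1)) = 3034 - (42025 - 1*1 + 116) = 3034 - (42025 - 1 + 116) = 3034 - 1*42140 = 3034 - 42140 = -39106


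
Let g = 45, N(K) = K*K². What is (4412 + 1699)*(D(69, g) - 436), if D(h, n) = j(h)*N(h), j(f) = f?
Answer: 138516112035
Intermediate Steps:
N(K) = K³
D(h, n) = h⁴ (D(h, n) = h*h³ = h⁴)
(4412 + 1699)*(D(69, g) - 436) = (4412 + 1699)*(69⁴ - 436) = 6111*(22667121 - 436) = 6111*22666685 = 138516112035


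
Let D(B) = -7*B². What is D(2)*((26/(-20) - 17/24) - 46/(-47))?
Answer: 40649/1410 ≈ 28.829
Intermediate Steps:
D(2)*((26/(-20) - 17/24) - 46/(-47)) = (-7*2²)*((26/(-20) - 17/24) - 46/(-47)) = (-7*4)*((26*(-1/20) - 17*1/24) - 46*(-1/47)) = -28*((-13/10 - 17/24) + 46/47) = -28*(-241/120 + 46/47) = -28*(-5807/5640) = 40649/1410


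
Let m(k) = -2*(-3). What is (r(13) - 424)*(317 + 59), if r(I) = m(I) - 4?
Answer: -158672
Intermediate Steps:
m(k) = 6
r(I) = 2 (r(I) = 6 - 4 = 2)
(r(13) - 424)*(317 + 59) = (2 - 424)*(317 + 59) = -422*376 = -158672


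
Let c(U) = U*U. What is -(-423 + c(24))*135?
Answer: -20655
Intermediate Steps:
c(U) = U²
-(-423 + c(24))*135 = -(-423 + 24²)*135 = -(-423 + 576)*135 = -153*135 = -1*20655 = -20655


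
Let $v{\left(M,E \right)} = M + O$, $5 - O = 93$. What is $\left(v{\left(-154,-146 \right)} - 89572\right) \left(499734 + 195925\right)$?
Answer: $-62479917426$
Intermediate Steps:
$O = -88$ ($O = 5 - 93 = -88$)
$v{\left(M,E \right)} = -88 + M$ ($v{\left(M,E \right)} = M - 88 = -88 + M$)
$\left(v{\left(-154,-146 \right)} - 89572\right) \left(499734 + 195925\right) = \left(\left(-88 - 154\right) - 89572\right) \left(499734 + 195925\right) = \left(-242 - 89572\right) 695659 = \left(-89814\right) 695659 = -62479917426$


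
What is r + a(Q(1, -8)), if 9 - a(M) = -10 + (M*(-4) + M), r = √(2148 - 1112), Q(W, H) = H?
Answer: -5 + 2*√259 ≈ 27.187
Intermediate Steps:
r = 2*√259 (r = √1036 = 2*√259 ≈ 32.187)
a(M) = 19 + 3*M (a(M) = 9 - (-10 + (M*(-4) + M)) = 9 - (-10 + (-4*M + M)) = 9 - (-10 - 3*M) = 9 + (10 + 3*M) = 19 + 3*M)
r + a(Q(1, -8)) = 2*√259 + (19 + 3*(-8)) = 2*√259 + (19 - 24) = 2*√259 - 5 = -5 + 2*√259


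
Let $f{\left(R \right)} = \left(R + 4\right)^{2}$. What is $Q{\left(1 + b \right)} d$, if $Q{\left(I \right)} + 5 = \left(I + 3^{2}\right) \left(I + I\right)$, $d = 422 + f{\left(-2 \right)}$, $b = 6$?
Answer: $93294$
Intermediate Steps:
$f{\left(R \right)} = \left(4 + R\right)^{2}$
$d = 426$ ($d = 422 + \left(4 - 2\right)^{2} = 422 + 2^{2} = 422 + 4 = 426$)
$Q{\left(I \right)} = -5 + 2 I \left(9 + I\right)$ ($Q{\left(I \right)} = -5 + \left(I + 3^{2}\right) \left(I + I\right) = -5 + \left(I + 9\right) 2 I = -5 + \left(9 + I\right) 2 I = -5 + 2 I \left(9 + I\right)$)
$Q{\left(1 + b \right)} d = \left(-5 + 2 \left(1 + 6\right)^{2} + 18 \left(1 + 6\right)\right) 426 = \left(-5 + 2 \cdot 7^{2} + 18 \cdot 7\right) 426 = \left(-5 + 2 \cdot 49 + 126\right) 426 = \left(-5 + 98 + 126\right) 426 = 219 \cdot 426 = 93294$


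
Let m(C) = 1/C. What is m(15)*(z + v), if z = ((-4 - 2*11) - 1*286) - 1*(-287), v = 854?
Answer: 829/15 ≈ 55.267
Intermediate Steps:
z = -25 (z = ((-4 - 22) - 286) + 287 = (-26 - 286) + 287 = -312 + 287 = -25)
m(15)*(z + v) = (-25 + 854)/15 = (1/15)*829 = 829/15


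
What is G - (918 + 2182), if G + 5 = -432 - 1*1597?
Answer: -5134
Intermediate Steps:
G = -2034 (G = -5 + (-432 - 1*1597) = -5 + (-432 - 1597) = -5 - 2029 = -2034)
G - (918 + 2182) = -2034 - (918 + 2182) = -2034 - 1*3100 = -2034 - 3100 = -5134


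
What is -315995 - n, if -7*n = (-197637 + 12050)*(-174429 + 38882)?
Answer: 25153549124/7 ≈ 3.5934e+9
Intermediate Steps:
n = -25155761089/7 (n = -(-197637 + 12050)*(-174429 + 38882)/7 = -(-185587)*(-135547)/7 = -⅐*25155761089 = -25155761089/7 ≈ -3.5937e+9)
-315995 - n = -315995 - 1*(-25155761089/7) = -315995 + 25155761089/7 = 25153549124/7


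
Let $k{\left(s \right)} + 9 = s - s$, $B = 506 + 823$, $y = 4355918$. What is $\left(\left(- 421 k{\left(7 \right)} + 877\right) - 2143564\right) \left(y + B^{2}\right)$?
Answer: $-13094673640782$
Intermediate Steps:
$B = 1329$
$k{\left(s \right)} = -9$ ($k{\left(s \right)} = -9 + \left(s - s\right) = -9 + 0 = -9$)
$\left(\left(- 421 k{\left(7 \right)} + 877\right) - 2143564\right) \left(y + B^{2}\right) = \left(\left(\left(-421\right) \left(-9\right) + 877\right) - 2143564\right) \left(4355918 + 1329^{2}\right) = \left(\left(3789 + 877\right) - 2143564\right) \left(4355918 + 1766241\right) = \left(4666 - 2143564\right) 6122159 = \left(-2138898\right) 6122159 = -13094673640782$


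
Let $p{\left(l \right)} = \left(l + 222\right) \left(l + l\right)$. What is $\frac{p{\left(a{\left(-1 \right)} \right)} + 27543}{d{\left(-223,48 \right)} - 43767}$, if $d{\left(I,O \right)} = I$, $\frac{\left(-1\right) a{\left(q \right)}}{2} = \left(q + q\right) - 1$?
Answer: $- \frac{30279}{43990} \approx -0.68832$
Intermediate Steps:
$a{\left(q \right)} = 2 - 4 q$ ($a{\left(q \right)} = - 2 \left(\left(q + q\right) - 1\right) = - 2 \left(2 q - 1\right) = - 2 \left(-1 + 2 q\right) = 2 - 4 q$)
$p{\left(l \right)} = 2 l \left(222 + l\right)$ ($p{\left(l \right)} = \left(222 + l\right) 2 l = 2 l \left(222 + l\right)$)
$\frac{p{\left(a{\left(-1 \right)} \right)} + 27543}{d{\left(-223,48 \right)} - 43767} = \frac{2 \left(2 - -4\right) \left(222 + \left(2 - -4\right)\right) + 27543}{-223 - 43767} = \frac{2 \left(2 + 4\right) \left(222 + \left(2 + 4\right)\right) + 27543}{-43990} = \left(2 \cdot 6 \left(222 + 6\right) + 27543\right) \left(- \frac{1}{43990}\right) = \left(2 \cdot 6 \cdot 228 + 27543\right) \left(- \frac{1}{43990}\right) = \left(2736 + 27543\right) \left(- \frac{1}{43990}\right) = 30279 \left(- \frac{1}{43990}\right) = - \frac{30279}{43990}$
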